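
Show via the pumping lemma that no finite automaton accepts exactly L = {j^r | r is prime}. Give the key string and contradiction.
Assume L is regular with pumping length p. Idea: pumping by a suitable count produces a composite length.
Let q be a prime with q ≥ p and choose s = j^q ∈ L. By the pumping lemma, s = xyz with |xy| ≤ p, |y| = k ≥ 1. Take i = q+1: |xy^(q+1)z| = q + q·k = q(1+k). Since q ≥ 2 and 1+k ≥ 2, q(1+k) is composite, so xy^(q+1)z ∉ L.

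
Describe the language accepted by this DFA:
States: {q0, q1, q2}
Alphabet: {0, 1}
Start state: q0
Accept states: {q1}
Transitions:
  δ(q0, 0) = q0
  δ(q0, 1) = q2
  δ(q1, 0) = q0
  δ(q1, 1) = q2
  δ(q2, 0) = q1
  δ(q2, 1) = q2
Testing a few strings:
  '001' → reject
  '00' → reject
  '0111' → reject
  '0' → reject
State roles: q0=no suffix match; q1=suffix is 10; q2=one trailing 1
All binary strings ending with 10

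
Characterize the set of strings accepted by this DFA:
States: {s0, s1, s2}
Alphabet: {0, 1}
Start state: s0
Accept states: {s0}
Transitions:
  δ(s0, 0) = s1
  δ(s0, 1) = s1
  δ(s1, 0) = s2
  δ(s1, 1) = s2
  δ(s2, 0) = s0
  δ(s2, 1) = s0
Testing a few strings:
  '000' → accept
  '1001' → reject
  '011' → accept
  '0101' → reject
State roles: s0=length ≡ 0 (mod 3); s1=length ≡ 1 (mod 3); s2=length ≡ 2 (mod 3)
All binary strings whose length is a multiple of 3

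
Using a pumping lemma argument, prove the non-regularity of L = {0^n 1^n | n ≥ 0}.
Assume L is regular with pumping length p. Idea: pumping the 0-block changes the count balance.
Choose s = 0^p 1^p (length 2p ≥ p). By the pumping lemma, s = xyz with |xy| ≤ p, |y| > 0. So y = 0^k for some k > 0 (since xy is entirely within the 0's). Pumping gives xy²z = 0^(p+k) 1^p, which is not in L since p+k ≠ p.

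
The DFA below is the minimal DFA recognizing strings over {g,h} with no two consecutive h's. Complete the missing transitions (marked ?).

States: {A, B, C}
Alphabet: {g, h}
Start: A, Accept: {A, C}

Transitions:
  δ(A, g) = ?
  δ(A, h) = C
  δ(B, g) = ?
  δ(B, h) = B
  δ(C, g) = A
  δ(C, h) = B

From the language and accept set, identify what each state tracks — A: last symbol not h (ok); B: saw hh (dead); C: last symbol h (ok).
Each missing δ(q, a) is the state matching the new tracked value after reading a.
δ(A, g) = A; δ(B, g) = B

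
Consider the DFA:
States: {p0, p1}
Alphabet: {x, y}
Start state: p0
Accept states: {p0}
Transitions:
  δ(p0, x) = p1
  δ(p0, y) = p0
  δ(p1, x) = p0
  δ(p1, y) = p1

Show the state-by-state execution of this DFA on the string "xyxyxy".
read 'x': p0 → p1
  read 'y': p1 → p1
  read 'x': p1 → p0
  read 'y': p0 → p0
  read 'x': p0 → p1
  read 'y': p1 → p1
p0 -> p1 -> p1 -> p0 -> p0 -> p1 -> p1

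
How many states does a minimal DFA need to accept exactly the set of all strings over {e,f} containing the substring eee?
By Myhill–Nerode, count the distinguishable equivalence classes: 4 classes — one per longest suffix of the input that is a prefix of 'eee' (lengths 0 through 2), plus an absorbing 'already seen eee' class.
4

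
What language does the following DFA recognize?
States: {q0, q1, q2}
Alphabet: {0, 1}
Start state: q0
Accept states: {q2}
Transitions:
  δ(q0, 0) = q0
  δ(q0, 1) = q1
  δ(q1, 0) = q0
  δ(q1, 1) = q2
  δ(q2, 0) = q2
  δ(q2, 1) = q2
Testing a few strings:
  '100' → reject
  '0111' → accept
  '000' → reject
  '01' → reject
State roles: q0=no progress toward 11; q1=one trailing 1; q2=substring 11 seen
All binary strings containing the substring 11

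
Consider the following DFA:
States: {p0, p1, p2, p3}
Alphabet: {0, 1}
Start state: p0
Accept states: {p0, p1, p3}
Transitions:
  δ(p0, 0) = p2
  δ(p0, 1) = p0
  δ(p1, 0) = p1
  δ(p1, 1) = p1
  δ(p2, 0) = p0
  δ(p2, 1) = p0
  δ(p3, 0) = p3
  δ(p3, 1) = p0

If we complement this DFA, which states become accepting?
Complement accept states = All states \ Original accept states
= {p0, p1, p2, p3} \ {p0, p1, p3}
{p2}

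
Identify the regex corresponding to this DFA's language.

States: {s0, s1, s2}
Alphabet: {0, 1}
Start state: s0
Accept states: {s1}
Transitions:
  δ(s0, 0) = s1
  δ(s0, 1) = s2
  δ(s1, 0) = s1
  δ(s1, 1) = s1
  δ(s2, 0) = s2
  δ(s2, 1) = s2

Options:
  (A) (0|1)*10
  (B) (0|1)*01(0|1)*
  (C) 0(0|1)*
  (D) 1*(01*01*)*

Check each option against the DFA on short strings; one disagreement eliminates an option:
  (A) (0|1)*10: on '0' the DFA goes s0 → s1 and accepts (s1 ∈ Accept), but the regex does not match it → eliminate
  (B) (0|1)*01(0|1)*: on '0' the DFA goes s0 → s1 and accepts (s1 ∈ Accept), but the regex does not match it → eliminate
  (C) 0(0|1)*: agrees with the DFA on every string of length ≤ 6
  (D) 1*(01*01*)*: on ε the DFA stays in s0 and rejects (s0 ∉ Accept), but the regex matches it → eliminate
Only (C) is consistent with the DFA.
(C) 0(0|1)*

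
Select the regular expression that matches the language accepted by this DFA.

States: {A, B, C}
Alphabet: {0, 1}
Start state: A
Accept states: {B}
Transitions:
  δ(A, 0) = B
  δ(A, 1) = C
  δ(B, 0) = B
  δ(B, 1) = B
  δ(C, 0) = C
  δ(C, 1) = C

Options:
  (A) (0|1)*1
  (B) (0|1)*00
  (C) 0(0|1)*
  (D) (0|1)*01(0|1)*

Check each option against the DFA on short strings; one disagreement eliminates an option:
  (A) (0|1)*1: on '0' the DFA goes A → B and accepts (B ∈ Accept), but the regex does not match it → eliminate
  (B) (0|1)*00: on '0' the DFA goes A → B and accepts (B ∈ Accept), but the regex does not match it → eliminate
  (C) 0(0|1)*: agrees with the DFA on every string of length ≤ 6
  (D) (0|1)*01(0|1)*: on '0' the DFA goes A → B and accepts (B ∈ Accept), but the regex does not match it → eliminate
Only (C) is consistent with the DFA.
(C) 0(0|1)*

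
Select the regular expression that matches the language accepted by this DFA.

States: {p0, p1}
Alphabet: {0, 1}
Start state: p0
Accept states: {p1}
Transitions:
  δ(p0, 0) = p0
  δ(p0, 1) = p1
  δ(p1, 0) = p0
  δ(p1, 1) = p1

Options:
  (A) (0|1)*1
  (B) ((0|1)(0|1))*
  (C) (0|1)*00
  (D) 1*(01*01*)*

Check each option against the DFA on short strings; one disagreement eliminates an option:
  (A) (0|1)*1: agrees with the DFA on every string of length ≤ 6
  (B) ((0|1)(0|1))*: on ε the DFA stays in p0 and rejects (p0 ∉ Accept), but the regex matches it → eliminate
  (C) (0|1)*00: on '1' the DFA goes p0 → p1 and accepts (p1 ∈ Accept), but the regex does not match it → eliminate
  (D) 1*(01*01*)*: on ε the DFA stays in p0 and rejects (p0 ∉ Accept), but the regex matches it → eliminate
Only (A) is consistent with the DFA.
(A) (0|1)*1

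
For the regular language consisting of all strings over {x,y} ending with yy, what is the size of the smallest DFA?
By Myhill–Nerode, count the distinguishable equivalence classes: 3 classes — one per longest suffix of the input that is a prefix of 'yy' (lengths 0 through 2); only the length-2 class is accepting.
3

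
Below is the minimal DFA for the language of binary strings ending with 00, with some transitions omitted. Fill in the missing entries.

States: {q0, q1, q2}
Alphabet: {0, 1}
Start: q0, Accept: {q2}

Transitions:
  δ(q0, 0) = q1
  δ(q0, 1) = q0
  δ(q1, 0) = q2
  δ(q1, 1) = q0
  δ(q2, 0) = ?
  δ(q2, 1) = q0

From the language and accept set, identify what each state tracks — q0: last symbol not 0; q1: one trailing 0; q2: two trailing 0's.
Each missing δ(q, a) is the state matching the new tracked value after reading a.
δ(q2, 0) = q2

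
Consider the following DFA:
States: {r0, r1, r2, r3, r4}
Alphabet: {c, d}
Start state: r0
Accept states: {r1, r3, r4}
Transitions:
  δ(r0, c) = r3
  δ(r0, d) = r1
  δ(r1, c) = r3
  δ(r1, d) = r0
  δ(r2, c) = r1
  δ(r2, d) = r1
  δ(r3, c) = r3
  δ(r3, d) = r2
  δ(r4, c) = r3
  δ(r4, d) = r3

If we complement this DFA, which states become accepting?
Complement accept states = All states \ Original accept states
= {r0, r1, r2, r3, r4} \ {r1, r3, r4}
{r0, r2}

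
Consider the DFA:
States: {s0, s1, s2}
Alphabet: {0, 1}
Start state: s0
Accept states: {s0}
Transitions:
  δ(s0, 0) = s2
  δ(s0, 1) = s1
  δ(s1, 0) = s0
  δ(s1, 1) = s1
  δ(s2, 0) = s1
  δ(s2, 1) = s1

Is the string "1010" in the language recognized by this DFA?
Processing string "1010":
  s0 --1--> s1
  s1 --0--> s0
  s0 --1--> s1
  s1 --0--> s0
Final state: s0
Accept states: {s0}
Yes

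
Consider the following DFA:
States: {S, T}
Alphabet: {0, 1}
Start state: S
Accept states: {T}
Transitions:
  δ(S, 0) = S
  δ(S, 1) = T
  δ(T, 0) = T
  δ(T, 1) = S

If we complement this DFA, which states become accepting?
Complement accept states = All states \ Original accept states
= {S, T} \ {T}
{S}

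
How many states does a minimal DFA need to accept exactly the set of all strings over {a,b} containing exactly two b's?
By Myhill–Nerode, count the distinguishable equivalence classes: four classes — 0, 1, 2, or ≥3 b's seen.
4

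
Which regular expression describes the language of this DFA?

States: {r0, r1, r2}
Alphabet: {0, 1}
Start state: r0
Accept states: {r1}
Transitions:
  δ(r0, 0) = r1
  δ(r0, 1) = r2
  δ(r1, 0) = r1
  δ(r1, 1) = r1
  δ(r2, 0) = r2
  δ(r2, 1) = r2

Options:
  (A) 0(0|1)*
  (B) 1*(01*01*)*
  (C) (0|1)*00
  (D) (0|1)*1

Check each option against the DFA on short strings; one disagreement eliminates an option:
  (A) 0(0|1)*: agrees with the DFA on every string of length ≤ 6
  (B) 1*(01*01*)*: on ε the DFA stays in r0 and rejects (r0 ∉ Accept), but the regex matches it → eliminate
  (C) (0|1)*00: on '0' the DFA goes r0 → r1 and accepts (r1 ∈ Accept), but the regex does not match it → eliminate
  (D) (0|1)*1: on '0' the DFA goes r0 → r1 and accepts (r1 ∈ Accept), but the regex does not match it → eliminate
Only (A) is consistent with the DFA.
(A) 0(0|1)*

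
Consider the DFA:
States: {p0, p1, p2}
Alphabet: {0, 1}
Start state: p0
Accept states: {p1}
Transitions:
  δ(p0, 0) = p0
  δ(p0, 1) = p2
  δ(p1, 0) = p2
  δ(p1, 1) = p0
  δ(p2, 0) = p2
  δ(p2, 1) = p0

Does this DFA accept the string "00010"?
Processing string "00010":
  p0 --0--> p0
  p0 --0--> p0
  p0 --0--> p0
  p0 --1--> p2
  p2 --0--> p2
Final state: p2
Accept states: {p1}
No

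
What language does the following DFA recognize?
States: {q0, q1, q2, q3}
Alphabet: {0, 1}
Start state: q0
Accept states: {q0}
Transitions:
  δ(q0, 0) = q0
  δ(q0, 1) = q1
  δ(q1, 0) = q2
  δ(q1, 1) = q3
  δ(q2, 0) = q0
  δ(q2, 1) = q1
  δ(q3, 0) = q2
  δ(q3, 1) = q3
Testing a few strings:
  '000' → accept
  '00' → accept
  '10' → reject
  '1110' → reject
State roles: q0=value ≡ 0 (mod 4); q1=value ≡ 1 (mod 4); q2=value ≡ 2 (mod 4); q3=value ≡ 3 (mod 4)
All binary strings representing a multiple of 4 (read in base 2; leading zeros allowed and ε counts as 0)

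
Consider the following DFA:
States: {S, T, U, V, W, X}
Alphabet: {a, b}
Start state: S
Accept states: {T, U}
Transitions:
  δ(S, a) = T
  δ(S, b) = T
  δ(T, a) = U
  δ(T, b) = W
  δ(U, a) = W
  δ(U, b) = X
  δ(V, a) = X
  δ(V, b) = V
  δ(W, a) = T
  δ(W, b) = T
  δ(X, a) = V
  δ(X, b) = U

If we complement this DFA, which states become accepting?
Complement accept states = All states \ Original accept states
= {S, T, U, V, W, X} \ {T, U}
{S, V, W, X}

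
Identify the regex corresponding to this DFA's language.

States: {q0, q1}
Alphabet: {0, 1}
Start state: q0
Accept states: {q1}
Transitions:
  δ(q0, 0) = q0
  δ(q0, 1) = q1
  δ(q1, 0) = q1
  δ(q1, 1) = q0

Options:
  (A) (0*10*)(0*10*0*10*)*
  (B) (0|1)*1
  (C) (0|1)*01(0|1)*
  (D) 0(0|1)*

Check each option against the DFA on short strings; one disagreement eliminates an option:
  (A) (0*10*)(0*10*0*10*)*: agrees with the DFA on every string of length ≤ 6
  (B) (0|1)*1: on '10' the DFA goes q0 → q1 → q1 and accepts (q1 ∈ Accept), but the regex does not match it → eliminate
  (C) (0|1)*01(0|1)*: on '1' the DFA goes q0 → q1 and accepts (q1 ∈ Accept), but the regex does not match it → eliminate
  (D) 0(0|1)*: on '0' the DFA goes q0 → q0 and rejects (q0 ∉ Accept), but the regex matches it → eliminate
Only (A) is consistent with the DFA.
(A) (0*10*)(0*10*0*10*)*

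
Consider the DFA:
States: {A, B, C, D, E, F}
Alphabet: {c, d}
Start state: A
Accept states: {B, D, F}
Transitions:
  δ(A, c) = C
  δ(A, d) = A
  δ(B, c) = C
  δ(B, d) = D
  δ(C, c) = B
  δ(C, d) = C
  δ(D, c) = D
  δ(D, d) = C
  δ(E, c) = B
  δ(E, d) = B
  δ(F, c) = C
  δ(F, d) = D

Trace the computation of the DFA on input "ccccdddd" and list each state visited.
read 'c': A → C
  read 'c': C → B
  read 'c': B → C
  read 'c': C → B
  read 'd': B → D
  read 'd': D → C
  read 'd': C → C
  read 'd': C → C
A -> C -> B -> C -> B -> D -> C -> C -> C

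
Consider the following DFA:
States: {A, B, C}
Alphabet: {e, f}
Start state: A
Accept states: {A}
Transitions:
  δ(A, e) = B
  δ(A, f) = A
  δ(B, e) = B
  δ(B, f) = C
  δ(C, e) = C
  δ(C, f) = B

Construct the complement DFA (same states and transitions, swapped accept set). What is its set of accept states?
Complement accept states = All states \ Original accept states
= {A, B, C} \ {A}
{B, C}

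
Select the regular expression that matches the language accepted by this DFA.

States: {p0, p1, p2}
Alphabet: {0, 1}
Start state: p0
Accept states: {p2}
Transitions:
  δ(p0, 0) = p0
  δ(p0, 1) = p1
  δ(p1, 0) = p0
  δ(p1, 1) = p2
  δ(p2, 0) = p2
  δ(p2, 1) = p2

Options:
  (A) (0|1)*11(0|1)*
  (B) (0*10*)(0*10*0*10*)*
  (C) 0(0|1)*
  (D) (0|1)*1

Check each option against the DFA on short strings; one disagreement eliminates an option:
  (A) (0|1)*11(0|1)*: agrees with the DFA on every string of length ≤ 6
  (B) (0*10*)(0*10*0*10*)*: on '1' the DFA goes p0 → p1 and rejects (p1 ∉ Accept), but the regex matches it → eliminate
  (C) 0(0|1)*: on '0' the DFA goes p0 → p0 and rejects (p0 ∉ Accept), but the regex matches it → eliminate
  (D) (0|1)*1: on '1' the DFA goes p0 → p1 and rejects (p1 ∉ Accept), but the regex matches it → eliminate
Only (A) is consistent with the DFA.
(A) (0|1)*11(0|1)*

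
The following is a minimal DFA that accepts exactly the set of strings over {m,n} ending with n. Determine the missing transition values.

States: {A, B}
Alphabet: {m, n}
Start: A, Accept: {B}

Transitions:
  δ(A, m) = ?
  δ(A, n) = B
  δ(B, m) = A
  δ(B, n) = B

From the language and accept set, identify what each state tracks — A: last symbol not n; B: last symbol is n.
Each missing δ(q, a) is the state matching the new tracked value after reading a.
δ(A, m) = A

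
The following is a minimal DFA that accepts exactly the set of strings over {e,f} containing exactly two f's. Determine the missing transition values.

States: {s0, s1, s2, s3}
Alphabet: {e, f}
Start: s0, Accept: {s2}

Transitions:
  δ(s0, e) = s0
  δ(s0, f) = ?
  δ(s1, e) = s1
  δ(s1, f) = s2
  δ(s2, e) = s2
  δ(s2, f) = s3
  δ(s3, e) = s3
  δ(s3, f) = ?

From the language and accept set, identify what each state tracks — s0: zero f's; s1: one f; s2: two f's; s3: ≥ three f's (dead).
Each missing δ(q, a) is the state matching the new tracked value after reading a.
δ(s0, f) = s1; δ(s3, f) = s3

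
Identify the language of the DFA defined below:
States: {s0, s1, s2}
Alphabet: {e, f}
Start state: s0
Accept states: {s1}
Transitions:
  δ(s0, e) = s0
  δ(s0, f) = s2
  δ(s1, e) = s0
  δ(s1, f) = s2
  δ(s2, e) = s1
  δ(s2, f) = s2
Testing a few strings:
  'efe' → accept
  'ffe' → accept
  'ff' → reject
  'eef' → reject
State roles: s0=no suffix match; s1=suffix is fe; s2=one trailing f
All strings over {e,f} ending with fe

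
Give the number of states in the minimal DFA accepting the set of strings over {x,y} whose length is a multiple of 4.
By Myhill–Nerode, count the distinguishable equivalence classes: 4 classes — one per residue of the length mod 4; class i is distinguished from class j by any string of length (4 − i) mod 4.
4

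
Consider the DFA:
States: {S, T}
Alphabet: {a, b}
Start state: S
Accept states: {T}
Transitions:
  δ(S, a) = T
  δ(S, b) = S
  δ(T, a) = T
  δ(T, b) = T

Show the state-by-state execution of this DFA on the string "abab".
read 'a': S → T
  read 'b': T → T
  read 'a': T → T
  read 'b': T → T
S -> T -> T -> T -> T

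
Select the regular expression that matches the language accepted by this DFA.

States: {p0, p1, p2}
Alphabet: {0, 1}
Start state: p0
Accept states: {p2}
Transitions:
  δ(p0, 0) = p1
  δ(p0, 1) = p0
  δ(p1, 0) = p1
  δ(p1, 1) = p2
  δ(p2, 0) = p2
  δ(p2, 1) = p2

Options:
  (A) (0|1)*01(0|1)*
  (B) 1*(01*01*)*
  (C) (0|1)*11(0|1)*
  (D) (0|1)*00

Check each option against the DFA on short strings; one disagreement eliminates an option:
  (A) (0|1)*01(0|1)*: agrees with the DFA on every string of length ≤ 6
  (B) 1*(01*01*)*: on ε the DFA stays in p0 and rejects (p0 ∉ Accept), but the regex matches it → eliminate
  (C) (0|1)*11(0|1)*: on '01' the DFA goes p0 → p1 → p2 and accepts (p2 ∈ Accept), but the regex does not match it → eliminate
  (D) (0|1)*00: on '00' the DFA goes p0 → p1 → p1 and rejects (p1 ∉ Accept), but the regex matches it → eliminate
Only (A) is consistent with the DFA.
(A) (0|1)*01(0|1)*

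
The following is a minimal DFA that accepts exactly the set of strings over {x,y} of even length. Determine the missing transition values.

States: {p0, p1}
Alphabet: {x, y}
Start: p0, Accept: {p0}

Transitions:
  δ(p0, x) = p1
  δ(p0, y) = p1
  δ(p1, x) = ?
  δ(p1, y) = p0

From the language and accept set, identify what each state tracks — p0: even length so far; p1: odd length so far.
Each missing δ(q, a) is the state matching the new tracked value after reading a.
δ(p1, x) = p0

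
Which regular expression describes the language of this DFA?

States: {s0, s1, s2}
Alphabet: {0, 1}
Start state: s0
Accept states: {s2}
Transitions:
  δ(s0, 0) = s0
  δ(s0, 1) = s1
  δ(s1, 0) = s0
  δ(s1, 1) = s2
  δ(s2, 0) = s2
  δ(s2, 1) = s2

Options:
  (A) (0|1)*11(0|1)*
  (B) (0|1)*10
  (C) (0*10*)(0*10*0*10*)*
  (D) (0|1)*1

Check each option against the DFA on short strings; one disagreement eliminates an option:
  (A) (0|1)*11(0|1)*: agrees with the DFA on every string of length ≤ 6
  (B) (0|1)*10: on '10' the DFA goes s0 → s1 → s0 and rejects (s0 ∉ Accept), but the regex matches it → eliminate
  (C) (0*10*)(0*10*0*10*)*: on '1' the DFA goes s0 → s1 and rejects (s1 ∉ Accept), but the regex matches it → eliminate
  (D) (0|1)*1: on '1' the DFA goes s0 → s1 and rejects (s1 ∉ Accept), but the regex matches it → eliminate
Only (A) is consistent with the DFA.
(A) (0|1)*11(0|1)*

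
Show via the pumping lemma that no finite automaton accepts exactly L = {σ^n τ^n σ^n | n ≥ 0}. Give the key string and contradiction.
Assume L is regular with pumping length p. Idea: pumping the first σ-block unbalances it against the other two.
Choose s = σ^p τ^p σ^p ∈ L (|s| = 3p ≥ p). By the pumping lemma, s = xyz with |xy| ≤ p, |y| > 0, so y = σ^k with k ≥ 1, inside the first σ-block. Then xy²z = σ^(p+k) τ^p σ^p. The first block has length p+k ≠ p, so the three block lengths are no longer equal and xy²z ∉ L.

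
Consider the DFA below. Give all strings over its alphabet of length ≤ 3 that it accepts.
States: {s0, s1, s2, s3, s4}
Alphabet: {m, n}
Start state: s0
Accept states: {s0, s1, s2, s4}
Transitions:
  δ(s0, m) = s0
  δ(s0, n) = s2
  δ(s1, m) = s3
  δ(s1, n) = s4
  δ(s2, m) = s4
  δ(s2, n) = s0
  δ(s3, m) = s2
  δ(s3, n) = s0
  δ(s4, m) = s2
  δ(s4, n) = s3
ε, m, n, mm, mn, nm, nn, mmm, mmn, mnm, mnn, nmm, nnm, nnn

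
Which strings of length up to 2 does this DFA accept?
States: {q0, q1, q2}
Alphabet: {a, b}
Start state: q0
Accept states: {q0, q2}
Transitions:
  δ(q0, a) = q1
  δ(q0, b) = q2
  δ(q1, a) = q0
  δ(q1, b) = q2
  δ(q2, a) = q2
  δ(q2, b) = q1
ε, b, aa, ab, ba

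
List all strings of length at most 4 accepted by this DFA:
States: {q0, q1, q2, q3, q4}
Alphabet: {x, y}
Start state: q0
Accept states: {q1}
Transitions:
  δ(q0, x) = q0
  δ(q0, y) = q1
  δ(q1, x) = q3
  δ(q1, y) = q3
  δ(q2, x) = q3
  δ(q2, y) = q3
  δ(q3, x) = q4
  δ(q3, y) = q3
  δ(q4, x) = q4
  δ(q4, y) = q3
y, xy, xxy, xxxy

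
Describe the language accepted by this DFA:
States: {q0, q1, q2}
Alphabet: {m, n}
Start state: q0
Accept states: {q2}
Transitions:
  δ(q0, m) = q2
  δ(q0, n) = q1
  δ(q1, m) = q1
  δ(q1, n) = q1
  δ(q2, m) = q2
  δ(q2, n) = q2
Testing a few strings:
  'mnm' → accept
  'nm' → reject
  'n' → reject
  'nn' → reject
State roles: q0=no input read; q1=started with n (dead); q2=started with m
All strings over {m,n} starting with m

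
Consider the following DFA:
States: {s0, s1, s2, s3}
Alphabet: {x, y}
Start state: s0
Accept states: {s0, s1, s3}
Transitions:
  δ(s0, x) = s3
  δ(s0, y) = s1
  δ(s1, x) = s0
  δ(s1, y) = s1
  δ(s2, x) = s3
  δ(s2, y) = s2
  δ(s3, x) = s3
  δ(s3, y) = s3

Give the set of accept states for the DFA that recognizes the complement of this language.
Complement accept states = All states \ Original accept states
= {s0, s1, s2, s3} \ {s0, s1, s3}
{s2}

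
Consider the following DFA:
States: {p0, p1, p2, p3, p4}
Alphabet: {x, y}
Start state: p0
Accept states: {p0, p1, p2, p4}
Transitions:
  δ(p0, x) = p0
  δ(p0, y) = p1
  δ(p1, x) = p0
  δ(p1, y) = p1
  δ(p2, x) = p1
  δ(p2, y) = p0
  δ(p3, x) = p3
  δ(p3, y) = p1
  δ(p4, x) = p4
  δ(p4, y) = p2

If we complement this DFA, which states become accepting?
Complement accept states = All states \ Original accept states
= {p0, p1, p2, p3, p4} \ {p0, p1, p2, p4}
{p3}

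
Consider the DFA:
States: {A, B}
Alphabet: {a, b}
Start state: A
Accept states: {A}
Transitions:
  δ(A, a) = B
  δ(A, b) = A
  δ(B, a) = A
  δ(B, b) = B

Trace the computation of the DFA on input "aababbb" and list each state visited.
read 'a': A → B
  read 'a': B → A
  read 'b': A → A
  read 'a': A → B
  read 'b': B → B
  read 'b': B → B
  read 'b': B → B
A -> B -> A -> A -> B -> B -> B -> B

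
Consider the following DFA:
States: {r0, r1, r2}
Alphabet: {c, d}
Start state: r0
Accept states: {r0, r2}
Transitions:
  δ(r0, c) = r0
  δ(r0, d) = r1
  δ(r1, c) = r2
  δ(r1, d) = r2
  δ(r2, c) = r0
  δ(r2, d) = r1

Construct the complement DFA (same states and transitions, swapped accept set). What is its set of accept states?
Complement accept states = All states \ Original accept states
= {r0, r1, r2} \ {r0, r2}
{r1}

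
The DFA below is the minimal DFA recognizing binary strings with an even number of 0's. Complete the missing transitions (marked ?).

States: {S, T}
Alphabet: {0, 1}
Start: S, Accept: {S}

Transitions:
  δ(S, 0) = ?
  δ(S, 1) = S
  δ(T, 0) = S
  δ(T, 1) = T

From the language and accept set, identify what each state tracks — S: even number of 0's so far; T: odd number of 0's so far.
Each missing δ(q, a) is the state matching the new tracked value after reading a.
δ(S, 0) = T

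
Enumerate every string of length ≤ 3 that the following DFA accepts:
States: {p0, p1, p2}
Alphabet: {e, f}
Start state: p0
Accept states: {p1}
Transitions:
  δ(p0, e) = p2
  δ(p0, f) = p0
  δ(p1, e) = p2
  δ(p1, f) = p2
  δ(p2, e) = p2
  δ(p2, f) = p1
ef, eef, fef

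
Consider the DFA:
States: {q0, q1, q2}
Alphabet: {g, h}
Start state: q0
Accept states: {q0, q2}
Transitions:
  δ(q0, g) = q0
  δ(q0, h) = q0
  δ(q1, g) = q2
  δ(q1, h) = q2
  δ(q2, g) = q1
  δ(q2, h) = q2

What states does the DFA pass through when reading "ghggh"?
read 'g': q0 → q0
  read 'h': q0 → q0
  read 'g': q0 → q0
  read 'g': q0 → q0
  read 'h': q0 → q0
q0 -> q0 -> q0 -> q0 -> q0 -> q0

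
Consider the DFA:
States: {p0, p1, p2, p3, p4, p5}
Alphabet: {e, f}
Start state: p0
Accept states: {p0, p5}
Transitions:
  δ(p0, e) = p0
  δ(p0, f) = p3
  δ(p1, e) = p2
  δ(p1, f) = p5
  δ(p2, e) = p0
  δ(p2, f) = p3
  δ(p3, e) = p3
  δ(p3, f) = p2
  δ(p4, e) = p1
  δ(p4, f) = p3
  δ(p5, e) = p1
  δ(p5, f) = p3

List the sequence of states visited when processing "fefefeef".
read 'f': p0 → p3
  read 'e': p3 → p3
  read 'f': p3 → p2
  read 'e': p2 → p0
  read 'f': p0 → p3
  read 'e': p3 → p3
  read 'e': p3 → p3
  read 'f': p3 → p2
p0 -> p3 -> p3 -> p2 -> p0 -> p3 -> p3 -> p3 -> p2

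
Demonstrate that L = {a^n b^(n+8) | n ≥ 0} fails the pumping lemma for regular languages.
Assume L is regular with pumping length p. Idea: pumping the a-block breaks the fixed offset of 8.
Choose s = a^p b^(p+8) ∈ L. By the pumping lemma, s = xyz with |xy| ≤ p, |y| > 0, so y = a^k with k ≥ 1. Then xy²z = a^(p+k) b^(p+8). For this to be in L we would need p+8 = (p+k)+8, i.e. k = 0, contradicting k ≥ 1. So xy²z ∉ L.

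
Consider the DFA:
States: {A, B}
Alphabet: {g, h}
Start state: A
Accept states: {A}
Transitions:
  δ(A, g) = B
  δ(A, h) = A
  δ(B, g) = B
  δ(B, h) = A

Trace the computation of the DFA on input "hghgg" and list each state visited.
read 'h': A → A
  read 'g': A → B
  read 'h': B → A
  read 'g': A → B
  read 'g': B → B
A -> A -> B -> A -> B -> B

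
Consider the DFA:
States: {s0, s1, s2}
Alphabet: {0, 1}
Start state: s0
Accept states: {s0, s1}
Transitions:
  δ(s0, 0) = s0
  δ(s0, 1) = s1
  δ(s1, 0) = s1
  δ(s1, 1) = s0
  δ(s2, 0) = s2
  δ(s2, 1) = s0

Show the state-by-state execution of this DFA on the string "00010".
read '0': s0 → s0
  read '0': s0 → s0
  read '0': s0 → s0
  read '1': s0 → s1
  read '0': s1 → s1
s0 -> s0 -> s0 -> s0 -> s1 -> s1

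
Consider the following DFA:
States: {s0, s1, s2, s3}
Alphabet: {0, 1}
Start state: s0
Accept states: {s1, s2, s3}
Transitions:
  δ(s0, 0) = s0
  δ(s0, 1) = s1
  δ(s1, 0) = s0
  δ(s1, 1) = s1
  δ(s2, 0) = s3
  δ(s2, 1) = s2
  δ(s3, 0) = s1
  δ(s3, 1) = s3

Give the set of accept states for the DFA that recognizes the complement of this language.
Complement accept states = All states \ Original accept states
= {s0, s1, s2, s3} \ {s1, s2, s3}
{s0}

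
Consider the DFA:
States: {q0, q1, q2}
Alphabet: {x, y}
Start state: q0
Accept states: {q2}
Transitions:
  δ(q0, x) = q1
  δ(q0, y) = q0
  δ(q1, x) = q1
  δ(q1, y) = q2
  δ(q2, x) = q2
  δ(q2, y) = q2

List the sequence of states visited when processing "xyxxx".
read 'x': q0 → q1
  read 'y': q1 → q2
  read 'x': q2 → q2
  read 'x': q2 → q2
  read 'x': q2 → q2
q0 -> q1 -> q2 -> q2 -> q2 -> q2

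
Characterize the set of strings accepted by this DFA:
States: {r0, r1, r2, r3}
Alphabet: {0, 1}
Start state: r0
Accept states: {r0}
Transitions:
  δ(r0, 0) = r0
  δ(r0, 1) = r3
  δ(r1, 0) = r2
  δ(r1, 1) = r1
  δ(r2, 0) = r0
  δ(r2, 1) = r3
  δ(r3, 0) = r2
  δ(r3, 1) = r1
Testing a few strings:
  '0' → accept
  '01' → reject
  '000' → accept
  '1010' → reject
State roles: r0=value ≡ 0 (mod 4); r1=value ≡ 3 (mod 4); r2=value ≡ 2 (mod 4); r3=value ≡ 1 (mod 4)
All binary strings representing a multiple of 4 (read in base 2; leading zeros allowed and ε counts as 0)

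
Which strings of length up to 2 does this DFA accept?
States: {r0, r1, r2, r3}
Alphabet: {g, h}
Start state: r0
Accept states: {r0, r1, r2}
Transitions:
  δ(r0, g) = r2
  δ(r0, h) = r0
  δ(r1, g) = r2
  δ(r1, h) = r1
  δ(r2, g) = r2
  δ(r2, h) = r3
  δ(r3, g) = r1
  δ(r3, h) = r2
ε, g, h, gg, hg, hh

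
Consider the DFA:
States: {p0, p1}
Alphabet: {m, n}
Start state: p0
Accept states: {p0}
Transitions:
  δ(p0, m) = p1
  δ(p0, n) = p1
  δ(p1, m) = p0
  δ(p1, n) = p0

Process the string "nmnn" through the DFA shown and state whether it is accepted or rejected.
Processing string "nmnn":
  p0 --n--> p1
  p1 --m--> p0
  p0 --n--> p1
  p1 --n--> p0
Final state: p0
Accept states: {p0}
Yes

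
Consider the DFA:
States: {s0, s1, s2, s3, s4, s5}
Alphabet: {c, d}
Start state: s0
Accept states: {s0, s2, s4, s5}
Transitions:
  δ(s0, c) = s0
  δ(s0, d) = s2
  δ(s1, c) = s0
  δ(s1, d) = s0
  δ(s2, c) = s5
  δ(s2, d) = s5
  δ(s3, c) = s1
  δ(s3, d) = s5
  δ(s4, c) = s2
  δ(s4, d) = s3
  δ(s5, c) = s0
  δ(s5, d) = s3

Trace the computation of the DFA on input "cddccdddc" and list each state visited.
read 'c': s0 → s0
  read 'd': s0 → s2
  read 'd': s2 → s5
  read 'c': s5 → s0
  read 'c': s0 → s0
  read 'd': s0 → s2
  read 'd': s2 → s5
  read 'd': s5 → s3
  read 'c': s3 → s1
s0 -> s0 -> s2 -> s5 -> s0 -> s0 -> s2 -> s5 -> s3 -> s1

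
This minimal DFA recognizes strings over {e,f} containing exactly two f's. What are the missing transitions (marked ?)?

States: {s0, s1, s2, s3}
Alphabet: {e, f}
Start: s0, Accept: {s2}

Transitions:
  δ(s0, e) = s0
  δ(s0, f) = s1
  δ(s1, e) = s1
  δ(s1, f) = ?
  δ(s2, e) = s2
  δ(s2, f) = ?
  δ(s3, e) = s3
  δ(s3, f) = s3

From the language and accept set, identify what each state tracks — s0: zero f's; s1: one f; s2: two f's; s3: ≥ three f's (dead).
Each missing δ(q, a) is the state matching the new tracked value after reading a.
δ(s1, f) = s2; δ(s2, f) = s3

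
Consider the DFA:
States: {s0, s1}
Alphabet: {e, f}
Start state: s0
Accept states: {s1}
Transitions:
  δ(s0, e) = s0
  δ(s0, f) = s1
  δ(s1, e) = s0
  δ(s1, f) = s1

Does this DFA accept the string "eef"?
Processing string "eef":
  s0 --e--> s0
  s0 --e--> s0
  s0 --f--> s1
Final state: s1
Accept states: {s1}
Yes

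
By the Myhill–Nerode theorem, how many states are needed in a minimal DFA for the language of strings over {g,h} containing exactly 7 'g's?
By Myhill–Nerode, count the distinguishable equivalence classes: 9 classes — having seen 0, 1, …, 7, or >7 copies of 'g'; the count-7 class is the only accepting one and >7 is dead.
9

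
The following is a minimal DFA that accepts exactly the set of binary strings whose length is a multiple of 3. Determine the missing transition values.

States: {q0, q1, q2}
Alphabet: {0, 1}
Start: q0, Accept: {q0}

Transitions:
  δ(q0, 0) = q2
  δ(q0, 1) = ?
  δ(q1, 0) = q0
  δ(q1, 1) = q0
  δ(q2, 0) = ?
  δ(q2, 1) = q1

From the language and accept set, identify what each state tracks — q0: length ≡ 0 (mod 3); q1: length ≡ 2 (mod 3); q2: length ≡ 1 (mod 3).
Each missing δ(q, a) is the state matching the new tracked value after reading a.
δ(q0, 1) = q2; δ(q2, 0) = q1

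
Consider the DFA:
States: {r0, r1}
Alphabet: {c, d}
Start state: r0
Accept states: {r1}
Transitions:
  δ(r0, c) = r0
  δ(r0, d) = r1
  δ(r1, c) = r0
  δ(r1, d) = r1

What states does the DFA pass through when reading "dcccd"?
read 'd': r0 → r1
  read 'c': r1 → r0
  read 'c': r0 → r0
  read 'c': r0 → r0
  read 'd': r0 → r1
r0 -> r1 -> r0 -> r0 -> r0 -> r1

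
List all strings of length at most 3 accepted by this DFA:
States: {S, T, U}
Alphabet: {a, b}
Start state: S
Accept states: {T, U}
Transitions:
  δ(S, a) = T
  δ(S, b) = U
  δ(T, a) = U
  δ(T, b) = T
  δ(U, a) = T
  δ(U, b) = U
a, b, aa, ab, ba, bb, aaa, aab, aba, abb, baa, bab, bba, bbb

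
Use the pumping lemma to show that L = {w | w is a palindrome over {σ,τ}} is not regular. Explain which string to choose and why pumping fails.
Assume L is regular with pumping length p. Idea: pumping the leading σ-block breaks the symmetry.
Choose s = σ^p τ σ^p (a palindrome of length 2p+1 ≥ p). By the pumping lemma, s = xyz with |xy| ≤ p, |y| > 0, so y = σ^k with k > 0 (xy lies entirely in the first σ^p). Then xy²z = σ^(p+k) τ σ^p, which is not a palindrome since p+k ≠ p.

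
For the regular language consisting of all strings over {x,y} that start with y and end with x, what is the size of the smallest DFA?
By Myhill–Nerode, count the distinguishable equivalence classes: four classes — empty / starts-y-ends-y / starts-y-ends-x / starts-x (dead).
4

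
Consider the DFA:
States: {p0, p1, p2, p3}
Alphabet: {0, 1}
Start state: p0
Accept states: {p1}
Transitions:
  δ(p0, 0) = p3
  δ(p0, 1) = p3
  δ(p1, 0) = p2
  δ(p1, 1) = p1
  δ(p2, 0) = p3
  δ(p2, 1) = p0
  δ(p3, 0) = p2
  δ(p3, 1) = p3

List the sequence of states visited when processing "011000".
read '0': p0 → p3
  read '1': p3 → p3
  read '1': p3 → p3
  read '0': p3 → p2
  read '0': p2 → p3
  read '0': p3 → p2
p0 -> p3 -> p3 -> p3 -> p2 -> p3 -> p2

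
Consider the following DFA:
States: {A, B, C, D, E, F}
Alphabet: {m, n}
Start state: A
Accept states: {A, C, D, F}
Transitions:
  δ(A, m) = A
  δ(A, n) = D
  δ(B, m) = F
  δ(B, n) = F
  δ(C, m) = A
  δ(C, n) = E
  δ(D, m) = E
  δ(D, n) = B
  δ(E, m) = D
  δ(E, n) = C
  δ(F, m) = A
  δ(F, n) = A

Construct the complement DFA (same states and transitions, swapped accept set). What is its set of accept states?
Complement accept states = All states \ Original accept states
= {A, B, C, D, E, F} \ {A, C, D, F}
{B, E}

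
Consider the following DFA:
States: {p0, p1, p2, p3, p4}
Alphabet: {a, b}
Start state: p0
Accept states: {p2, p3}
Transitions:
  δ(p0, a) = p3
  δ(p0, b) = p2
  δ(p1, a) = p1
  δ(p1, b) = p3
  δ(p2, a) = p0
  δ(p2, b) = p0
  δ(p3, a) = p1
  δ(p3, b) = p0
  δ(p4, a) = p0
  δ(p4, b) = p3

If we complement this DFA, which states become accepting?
Complement accept states = All states \ Original accept states
= {p0, p1, p2, p3, p4} \ {p2, p3}
{p0, p1, p4}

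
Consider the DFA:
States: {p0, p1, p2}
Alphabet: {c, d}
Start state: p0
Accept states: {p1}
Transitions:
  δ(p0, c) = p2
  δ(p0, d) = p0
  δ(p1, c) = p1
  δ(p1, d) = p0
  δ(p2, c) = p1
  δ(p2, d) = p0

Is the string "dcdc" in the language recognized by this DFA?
Processing string "dcdc":
  p0 --d--> p0
  p0 --c--> p2
  p2 --d--> p0
  p0 --c--> p2
Final state: p2
Accept states: {p1}
No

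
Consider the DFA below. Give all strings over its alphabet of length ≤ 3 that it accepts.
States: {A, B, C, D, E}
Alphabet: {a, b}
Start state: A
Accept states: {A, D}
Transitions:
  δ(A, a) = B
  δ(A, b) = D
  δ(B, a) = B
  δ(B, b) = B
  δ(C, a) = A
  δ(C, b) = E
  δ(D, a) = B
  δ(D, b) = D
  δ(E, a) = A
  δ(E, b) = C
ε, b, bb, bbb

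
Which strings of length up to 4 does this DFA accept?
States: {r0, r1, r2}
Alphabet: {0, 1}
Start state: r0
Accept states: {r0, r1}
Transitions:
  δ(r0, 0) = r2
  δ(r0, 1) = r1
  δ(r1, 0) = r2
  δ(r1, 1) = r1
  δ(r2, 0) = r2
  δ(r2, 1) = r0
ε, 1, 01, 11, 001, 011, 101, 111, 0001, 0011, 0101, 0111, 1001, 1011, 1101, 1111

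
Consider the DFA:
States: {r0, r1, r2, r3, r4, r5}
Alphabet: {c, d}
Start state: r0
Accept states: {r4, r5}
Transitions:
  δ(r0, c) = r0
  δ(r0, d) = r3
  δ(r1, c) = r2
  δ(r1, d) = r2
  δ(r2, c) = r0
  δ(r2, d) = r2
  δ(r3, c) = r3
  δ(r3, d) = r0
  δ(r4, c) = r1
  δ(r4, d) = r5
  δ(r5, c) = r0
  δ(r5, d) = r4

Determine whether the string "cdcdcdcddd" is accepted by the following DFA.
Processing string "cdcdcdcddd":
  r0 --c--> r0
  r0 --d--> r3
  r3 --c--> r3
  r3 --d--> r0
  r0 --c--> r0
  r0 --d--> r3
  r3 --c--> r3
  r3 --d--> r0
  r0 --d--> r3
  r3 --d--> r0
Final state: r0
Accept states: {r4, r5}
No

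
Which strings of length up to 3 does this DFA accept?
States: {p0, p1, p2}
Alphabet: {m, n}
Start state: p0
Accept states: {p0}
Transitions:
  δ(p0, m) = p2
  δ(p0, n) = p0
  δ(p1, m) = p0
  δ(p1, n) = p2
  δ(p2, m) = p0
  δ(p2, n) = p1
ε, n, mm, nn, mmn, mnm, nmm, nnn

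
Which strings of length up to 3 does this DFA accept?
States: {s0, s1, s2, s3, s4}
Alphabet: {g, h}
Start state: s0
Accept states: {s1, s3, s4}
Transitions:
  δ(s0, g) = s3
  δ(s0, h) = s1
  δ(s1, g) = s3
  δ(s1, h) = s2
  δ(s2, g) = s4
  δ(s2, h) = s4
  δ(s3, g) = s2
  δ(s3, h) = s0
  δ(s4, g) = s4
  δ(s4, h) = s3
g, h, hg, ggg, ggh, ghg, ghh, hhg, hhh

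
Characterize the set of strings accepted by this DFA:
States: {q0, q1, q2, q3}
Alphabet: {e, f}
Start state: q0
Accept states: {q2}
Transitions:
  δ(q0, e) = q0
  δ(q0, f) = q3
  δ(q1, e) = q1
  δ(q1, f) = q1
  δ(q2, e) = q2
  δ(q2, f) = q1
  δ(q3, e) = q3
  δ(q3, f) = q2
Testing a few strings:
  'e' → reject
  'eee' → reject
  'f' → reject
  'fe' → reject
State roles: q0=zero f's; q1=≥ three f's (dead); q2=two f's; q3=one f
All strings over {e,f} containing exactly two f's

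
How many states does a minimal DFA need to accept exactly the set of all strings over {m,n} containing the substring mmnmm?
By Myhill–Nerode, count the distinguishable equivalence classes: 6 classes — one per longest suffix of the input that is a prefix of 'mmnmm' (lengths 0 through 4), plus an absorbing 'already seen mmnmm' class.
6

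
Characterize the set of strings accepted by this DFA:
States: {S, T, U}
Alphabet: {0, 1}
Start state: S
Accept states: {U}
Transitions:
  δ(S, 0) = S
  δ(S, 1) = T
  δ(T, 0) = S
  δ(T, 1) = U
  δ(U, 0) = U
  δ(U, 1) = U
Testing a few strings:
  '0101' → reject
  '0000' → reject
  '0' → reject
  '1110' → accept
State roles: S=no progress toward 11; T=one trailing 1; U=substring 11 seen
All binary strings containing the substring 11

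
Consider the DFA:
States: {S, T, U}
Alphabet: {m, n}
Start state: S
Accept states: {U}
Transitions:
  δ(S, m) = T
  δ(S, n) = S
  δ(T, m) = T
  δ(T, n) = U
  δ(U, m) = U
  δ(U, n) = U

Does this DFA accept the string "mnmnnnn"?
Processing string "mnmnnnn":
  S --m--> T
  T --n--> U
  U --m--> U
  U --n--> U
  U --n--> U
  U --n--> U
  U --n--> U
Final state: U
Accept states: {U}
Yes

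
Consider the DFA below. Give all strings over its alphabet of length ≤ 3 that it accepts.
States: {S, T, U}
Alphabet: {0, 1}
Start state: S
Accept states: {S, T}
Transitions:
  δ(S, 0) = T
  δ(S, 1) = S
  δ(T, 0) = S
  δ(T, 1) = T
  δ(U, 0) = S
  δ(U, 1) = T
ε, 0, 1, 00, 01, 10, 11, 000, 001, 010, 011, 100, 101, 110, 111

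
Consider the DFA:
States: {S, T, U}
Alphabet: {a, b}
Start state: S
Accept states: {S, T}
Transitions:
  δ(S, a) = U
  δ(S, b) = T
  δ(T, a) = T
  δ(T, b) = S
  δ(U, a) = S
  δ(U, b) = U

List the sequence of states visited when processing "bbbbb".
read 'b': S → T
  read 'b': T → S
  read 'b': S → T
  read 'b': T → S
  read 'b': S → T
S -> T -> S -> T -> S -> T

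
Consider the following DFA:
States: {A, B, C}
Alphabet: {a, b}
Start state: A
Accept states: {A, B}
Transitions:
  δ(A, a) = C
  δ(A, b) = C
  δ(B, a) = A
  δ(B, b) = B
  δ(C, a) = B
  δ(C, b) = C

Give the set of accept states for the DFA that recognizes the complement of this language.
Complement accept states = All states \ Original accept states
= {A, B, C} \ {A, B}
{C}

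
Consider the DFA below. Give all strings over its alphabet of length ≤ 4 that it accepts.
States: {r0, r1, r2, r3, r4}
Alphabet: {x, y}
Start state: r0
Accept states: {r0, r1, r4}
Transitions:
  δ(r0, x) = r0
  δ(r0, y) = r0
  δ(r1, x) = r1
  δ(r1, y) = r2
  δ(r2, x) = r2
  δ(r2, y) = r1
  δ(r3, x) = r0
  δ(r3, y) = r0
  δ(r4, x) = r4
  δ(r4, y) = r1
ε, x, y, xx, xy, yx, yy, xxx, xxy, xyx, xyy, yxx, yxy, yyx, yyy, xxxx, xxxy, xxyx, xxyy, xyxx, xyxy, xyyx, xyyy, yxxx, yxxy, yxyx, yxyy, yyxx, yyxy, yyyx, yyyy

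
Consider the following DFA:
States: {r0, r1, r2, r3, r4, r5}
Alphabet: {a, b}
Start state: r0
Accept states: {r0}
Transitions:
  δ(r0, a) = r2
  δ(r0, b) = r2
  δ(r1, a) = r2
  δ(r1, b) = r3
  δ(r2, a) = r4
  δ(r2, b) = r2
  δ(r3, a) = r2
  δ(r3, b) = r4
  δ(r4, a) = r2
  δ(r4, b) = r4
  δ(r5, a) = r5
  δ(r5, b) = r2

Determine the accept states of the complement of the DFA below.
Complement accept states = All states \ Original accept states
= {r0, r1, r2, r3, r4, r5} \ {r0}
{r1, r2, r3, r4, r5}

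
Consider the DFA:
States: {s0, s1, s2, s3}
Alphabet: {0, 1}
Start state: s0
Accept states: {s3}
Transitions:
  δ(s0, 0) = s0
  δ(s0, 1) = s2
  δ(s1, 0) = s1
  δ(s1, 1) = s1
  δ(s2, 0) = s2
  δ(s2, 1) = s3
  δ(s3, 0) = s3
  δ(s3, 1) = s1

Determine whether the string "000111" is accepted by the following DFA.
Processing string "000111":
  s0 --0--> s0
  s0 --0--> s0
  s0 --0--> s0
  s0 --1--> s2
  s2 --1--> s3
  s3 --1--> s1
Final state: s1
Accept states: {s3}
No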